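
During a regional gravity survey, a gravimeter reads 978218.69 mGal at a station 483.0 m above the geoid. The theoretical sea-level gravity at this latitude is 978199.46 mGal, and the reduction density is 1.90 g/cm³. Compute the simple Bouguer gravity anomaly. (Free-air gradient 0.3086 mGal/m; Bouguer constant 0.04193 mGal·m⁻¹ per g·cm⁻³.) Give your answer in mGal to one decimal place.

129.8

Free-air correction = 0.3086 × 483.0 = 149.05 mGal
Free-air anomaly = 978218.69 − 978199.46 + (149.05) = 168.28 mGal
Bouguer slab correction = 0.04193 × 1.90 × 483.0 = 38.48 mGal
Simple Bouguer anomaly = 168.28 − (38.48) = 129.80 mGal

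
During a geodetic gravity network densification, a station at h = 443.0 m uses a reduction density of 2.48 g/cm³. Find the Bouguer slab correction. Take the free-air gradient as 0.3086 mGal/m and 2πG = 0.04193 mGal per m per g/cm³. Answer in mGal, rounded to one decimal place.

Bouguer slab correction = 0.04193 × 2.48 × 443.0 = 46.1 mGal

46.1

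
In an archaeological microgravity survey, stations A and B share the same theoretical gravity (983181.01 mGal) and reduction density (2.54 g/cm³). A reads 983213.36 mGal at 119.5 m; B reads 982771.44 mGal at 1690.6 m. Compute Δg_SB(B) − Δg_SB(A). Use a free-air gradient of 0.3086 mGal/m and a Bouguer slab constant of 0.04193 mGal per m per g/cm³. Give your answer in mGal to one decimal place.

Δg_SB(A) = 983213.36 − 983181.01 + 0.3086×119.5 − 0.04193×2.54×119.5 = 56.50 mGal
Δg_SB(B) = 982771.44 − 983181.01 + 0.3086×1690.6 − 0.04193×2.54×1690.6 = -67.90 mGal
Difference = -67.90 − (56.50) = -124.40 mGal

-124.4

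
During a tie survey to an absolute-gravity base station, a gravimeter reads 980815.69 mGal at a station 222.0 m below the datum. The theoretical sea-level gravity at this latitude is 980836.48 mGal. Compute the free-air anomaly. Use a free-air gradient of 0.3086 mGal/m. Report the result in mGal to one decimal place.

-89.3

Free-air correction = 0.3086 × -222.0 = -68.51 mGal
Free-air anomaly = 980815.69 − 980836.48 + (-68.51) = -89.30 mGal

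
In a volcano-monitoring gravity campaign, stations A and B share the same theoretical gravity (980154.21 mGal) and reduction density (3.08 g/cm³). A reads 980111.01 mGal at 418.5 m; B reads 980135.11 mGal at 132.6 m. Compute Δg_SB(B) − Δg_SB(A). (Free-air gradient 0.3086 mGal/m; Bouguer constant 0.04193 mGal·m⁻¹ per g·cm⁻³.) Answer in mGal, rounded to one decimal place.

Δg_SB(A) = 980111.01 − 980154.21 + 0.3086×418.5 − 0.04193×3.08×418.5 = 31.90 mGal
Δg_SB(B) = 980135.11 − 980154.21 + 0.3086×132.6 − 0.04193×3.08×132.6 = 4.70 mGal
Difference = 4.70 − (31.90) = -27.20 mGal

-27.2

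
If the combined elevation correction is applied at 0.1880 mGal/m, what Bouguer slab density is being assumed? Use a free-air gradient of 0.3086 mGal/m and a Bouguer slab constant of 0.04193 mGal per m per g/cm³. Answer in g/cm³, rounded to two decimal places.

0.1880 = 0.3086 − 0.04193 × ρ
ρ = (0.3086 − 0.1880) / 0.04193 = 2.88 g/cm³

2.88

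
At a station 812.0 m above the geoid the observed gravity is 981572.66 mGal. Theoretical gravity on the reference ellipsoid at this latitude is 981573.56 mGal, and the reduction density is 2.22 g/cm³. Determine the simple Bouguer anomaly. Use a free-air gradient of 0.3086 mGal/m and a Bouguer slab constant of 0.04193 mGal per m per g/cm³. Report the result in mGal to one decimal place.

174.1

Free-air correction = 0.3086 × 812.0 = 250.58 mGal
Free-air anomaly = 981572.66 − 981573.56 + (250.58) = 249.68 mGal
Bouguer slab correction = 0.04193 × 2.22 × 812.0 = 75.58 mGal
Simple Bouguer anomaly = 249.68 − (75.58) = 174.10 mGal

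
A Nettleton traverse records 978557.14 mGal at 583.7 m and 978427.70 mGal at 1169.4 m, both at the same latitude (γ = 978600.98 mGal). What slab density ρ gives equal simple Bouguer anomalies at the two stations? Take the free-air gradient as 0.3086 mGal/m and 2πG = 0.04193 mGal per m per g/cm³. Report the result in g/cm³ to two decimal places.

Δg_obs = 978427.70 − 978557.14 = -129.44 mGal over Δh = 1169.4 − 583.7 = 585.7 m
Equal Bouguer anomalies ⇒ Δg_obs + (0.3086 − 0.04193ρ)·Δh = 0
0.3086 − 0.04193ρ = −Δg_obs/Δh = 0.22100
ρ = (0.3086 − 0.22100) / 0.04193 = 2.09 g/cm³

2.09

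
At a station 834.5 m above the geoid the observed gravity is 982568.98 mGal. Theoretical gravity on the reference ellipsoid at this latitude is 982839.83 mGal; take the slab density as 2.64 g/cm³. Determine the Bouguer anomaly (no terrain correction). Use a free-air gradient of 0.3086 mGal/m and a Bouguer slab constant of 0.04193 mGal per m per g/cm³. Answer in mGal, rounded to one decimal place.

-105.7

Free-air correction = 0.3086 × 834.5 = 257.53 mGal
Free-air anomaly = 982568.98 − 982839.83 + (257.53) = -13.32 mGal
Bouguer slab correction = 0.04193 × 2.64 × 834.5 = 92.38 mGal
Simple Bouguer anomaly = -13.32 − (92.38) = -105.70 mGal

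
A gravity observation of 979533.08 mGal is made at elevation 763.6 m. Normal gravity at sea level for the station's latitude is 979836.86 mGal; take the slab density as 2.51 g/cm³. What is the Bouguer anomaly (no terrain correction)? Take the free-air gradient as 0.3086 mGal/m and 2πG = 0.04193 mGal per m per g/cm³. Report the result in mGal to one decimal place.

Free-air correction = 0.3086 × 763.6 = 235.65 mGal
Free-air anomaly = 979533.08 − 979836.86 + (235.65) = -68.13 mGal
Bouguer slab correction = 0.04193 × 2.51 × 763.6 = 80.36 mGal
Simple Bouguer anomaly = -68.13 − (80.36) = -148.49 mGal

-148.5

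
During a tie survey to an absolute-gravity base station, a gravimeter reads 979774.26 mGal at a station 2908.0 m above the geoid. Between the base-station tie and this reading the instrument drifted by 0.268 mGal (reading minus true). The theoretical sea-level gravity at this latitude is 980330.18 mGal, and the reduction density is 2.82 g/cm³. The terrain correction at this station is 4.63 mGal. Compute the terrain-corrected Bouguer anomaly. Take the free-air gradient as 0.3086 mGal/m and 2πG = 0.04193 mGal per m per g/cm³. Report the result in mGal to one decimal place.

Drift-corrected reading = 979774.26 − (0.268) = 979773.992 mGal
Free-air correction = 0.3086 × 2908.0 = 897.41 mGal
Free-air anomaly = 979773.992 − 980330.18 + (897.41) = 341.222 mGal
Bouguer slab correction = 0.04193 × 2.82 × 2908.0 = 343.85 mGal
Simple Bouguer anomaly = 341.222 − (343.85) = -2.628 mGal
Complete Bouguer anomaly = -2.628 + 4.63 = 2.002 mGal

2.0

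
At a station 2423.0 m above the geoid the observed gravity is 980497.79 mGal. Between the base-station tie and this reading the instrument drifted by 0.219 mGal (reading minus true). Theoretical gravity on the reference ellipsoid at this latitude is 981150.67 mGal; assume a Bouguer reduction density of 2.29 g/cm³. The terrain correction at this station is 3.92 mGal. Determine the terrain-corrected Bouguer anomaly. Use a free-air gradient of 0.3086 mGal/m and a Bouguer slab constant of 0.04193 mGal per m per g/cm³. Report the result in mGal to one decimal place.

-134.1

Drift-corrected reading = 980497.79 − (0.219) = 980497.571 mGal
Free-air correction = 0.3086 × 2423.0 = 747.74 mGal
Free-air anomaly = 980497.571 − 981150.67 + (747.74) = 94.641 mGal
Bouguer slab correction = 0.04193 × 2.29 × 2423.0 = 232.66 mGal
Simple Bouguer anomaly = 94.641 − (232.66) = -138.019 mGal
Complete Bouguer anomaly = -138.019 + 3.92 = -134.099 mGal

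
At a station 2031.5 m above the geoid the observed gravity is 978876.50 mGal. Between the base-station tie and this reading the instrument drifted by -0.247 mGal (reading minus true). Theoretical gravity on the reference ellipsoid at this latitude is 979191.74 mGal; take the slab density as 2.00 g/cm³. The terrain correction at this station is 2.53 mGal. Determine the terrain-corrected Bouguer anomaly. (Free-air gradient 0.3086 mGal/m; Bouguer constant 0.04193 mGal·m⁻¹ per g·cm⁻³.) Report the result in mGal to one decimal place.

144.1

Drift-corrected reading = 978876.50 − (-0.247) = 978876.747 mGal
Free-air correction = 0.3086 × 2031.5 = 626.92 mGal
Free-air anomaly = 978876.747 − 979191.74 + (626.92) = 311.927 mGal
Bouguer slab correction = 0.04193 × 2.00 × 2031.5 = 170.36 mGal
Simple Bouguer anomaly = 311.927 − (170.36) = 141.567 mGal
Complete Bouguer anomaly = 141.567 + 2.53 = 144.097 mGal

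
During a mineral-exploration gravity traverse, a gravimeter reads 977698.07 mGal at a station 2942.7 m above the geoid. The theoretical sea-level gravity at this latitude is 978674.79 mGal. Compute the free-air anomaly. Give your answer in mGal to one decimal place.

-68.6

Free-air correction = 0.3086 × 2942.7 = 908.12 mGal
Free-air anomaly = 977698.07 − 978674.79 + (908.12) = -68.60 mGal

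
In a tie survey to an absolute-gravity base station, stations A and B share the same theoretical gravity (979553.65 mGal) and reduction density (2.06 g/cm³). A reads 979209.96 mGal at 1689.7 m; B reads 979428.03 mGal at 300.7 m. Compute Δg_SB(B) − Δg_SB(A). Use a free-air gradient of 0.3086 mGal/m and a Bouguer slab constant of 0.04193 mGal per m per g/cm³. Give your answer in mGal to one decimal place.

Δg_SB(A) = 979209.96 − 979553.65 + 0.3086×1689.7 − 0.04193×2.06×1689.7 = 31.80 mGal
Δg_SB(B) = 979428.03 − 979553.65 + 0.3086×300.7 − 0.04193×2.06×300.7 = -58.80 mGal
Difference = -58.80 − (31.80) = -90.60 mGal

-90.6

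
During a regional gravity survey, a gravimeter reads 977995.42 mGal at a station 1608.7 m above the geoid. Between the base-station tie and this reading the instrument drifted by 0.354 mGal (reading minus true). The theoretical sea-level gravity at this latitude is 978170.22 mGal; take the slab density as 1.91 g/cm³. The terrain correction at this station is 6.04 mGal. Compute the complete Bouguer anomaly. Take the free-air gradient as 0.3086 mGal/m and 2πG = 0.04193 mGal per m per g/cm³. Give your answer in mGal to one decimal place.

198.5

Drift-corrected reading = 977995.42 − (0.354) = 977995.066 mGal
Free-air correction = 0.3086 × 1608.7 = 496.44 mGal
Free-air anomaly = 977995.066 − 978170.22 + (496.44) = 321.286 mGal
Bouguer slab correction = 0.04193 × 1.91 × 1608.7 = 128.83 mGal
Simple Bouguer anomaly = 321.286 − (128.83) = 192.456 mGal
Complete Bouguer anomaly = 192.456 + 6.04 = 198.496 mGal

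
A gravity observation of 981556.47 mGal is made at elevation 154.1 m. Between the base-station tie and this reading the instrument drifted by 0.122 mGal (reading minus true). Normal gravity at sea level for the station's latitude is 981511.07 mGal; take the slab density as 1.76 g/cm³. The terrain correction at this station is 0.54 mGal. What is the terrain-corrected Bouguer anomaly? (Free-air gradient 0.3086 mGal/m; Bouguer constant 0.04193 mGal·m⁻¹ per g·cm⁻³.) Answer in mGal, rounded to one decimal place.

Drift-corrected reading = 981556.47 − (0.122) = 981556.348 mGal
Free-air correction = 0.3086 × 154.1 = 47.56 mGal
Free-air anomaly = 981556.348 − 981511.07 + (47.56) = 92.838 mGal
Bouguer slab correction = 0.04193 × 1.76 × 154.1 = 11.37 mGal
Simple Bouguer anomaly = 92.838 − (11.37) = 81.468 mGal
Complete Bouguer anomaly = 81.468 + 0.54 = 82.008 mGal

82.0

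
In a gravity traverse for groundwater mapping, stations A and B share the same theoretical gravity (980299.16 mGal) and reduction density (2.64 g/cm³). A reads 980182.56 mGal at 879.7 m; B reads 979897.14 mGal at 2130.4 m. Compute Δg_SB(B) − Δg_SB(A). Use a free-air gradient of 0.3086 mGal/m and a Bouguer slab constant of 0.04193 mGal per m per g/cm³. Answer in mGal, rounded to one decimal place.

-37.9

Δg_SB(A) = 980182.56 − 980299.16 + 0.3086×879.7 − 0.04193×2.64×879.7 = 57.50 mGal
Δg_SB(B) = 979897.14 − 980299.16 + 0.3086×2130.4 − 0.04193×2.64×2130.4 = 19.60 mGal
Difference = 19.60 − (57.50) = -37.90 mGal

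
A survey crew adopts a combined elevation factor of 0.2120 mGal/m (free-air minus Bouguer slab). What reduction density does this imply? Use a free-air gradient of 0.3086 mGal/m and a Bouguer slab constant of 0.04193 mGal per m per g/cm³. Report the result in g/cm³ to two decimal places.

0.2120 = 0.3086 − 0.04193 × ρ
ρ = (0.3086 − 0.2120) / 0.04193 = 2.30 g/cm³

2.30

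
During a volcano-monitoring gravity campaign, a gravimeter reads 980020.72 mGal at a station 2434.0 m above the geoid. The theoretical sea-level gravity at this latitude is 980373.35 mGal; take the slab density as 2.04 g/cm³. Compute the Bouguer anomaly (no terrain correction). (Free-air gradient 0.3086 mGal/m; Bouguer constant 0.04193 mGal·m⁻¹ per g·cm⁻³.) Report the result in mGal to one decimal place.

Free-air correction = 0.3086 × 2434.0 = 751.13 mGal
Free-air anomaly = 980020.72 − 980373.35 + (751.13) = 398.50 mGal
Bouguer slab correction = 0.04193 × 2.04 × 2434.0 = 208.20 mGal
Simple Bouguer anomaly = 398.50 − (208.20) = 190.30 mGal

190.3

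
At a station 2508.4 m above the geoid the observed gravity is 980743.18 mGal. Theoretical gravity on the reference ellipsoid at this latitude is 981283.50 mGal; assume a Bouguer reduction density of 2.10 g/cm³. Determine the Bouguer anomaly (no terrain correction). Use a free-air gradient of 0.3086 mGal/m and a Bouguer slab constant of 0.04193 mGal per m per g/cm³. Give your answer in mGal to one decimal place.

Free-air correction = 0.3086 × 2508.4 = 774.09 mGal
Free-air anomaly = 980743.18 − 981283.50 + (774.09) = 233.77 mGal
Bouguer slab correction = 0.04193 × 2.10 × 2508.4 = 220.87 mGal
Simple Bouguer anomaly = 233.77 − (220.87) = 12.90 mGal

12.9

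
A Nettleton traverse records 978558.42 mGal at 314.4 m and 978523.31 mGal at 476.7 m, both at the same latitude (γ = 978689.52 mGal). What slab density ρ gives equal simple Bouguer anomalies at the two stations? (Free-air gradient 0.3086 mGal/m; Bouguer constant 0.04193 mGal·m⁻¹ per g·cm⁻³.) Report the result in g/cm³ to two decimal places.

2.20

Δg_obs = 978523.31 − 978558.42 = -35.11 mGal over Δh = 476.7 − 314.4 = 162.3 m
Equal Bouguer anomalies ⇒ Δg_obs + (0.3086 − 0.04193ρ)·Δh = 0
0.3086 − 0.04193ρ = −Δg_obs/Δh = 0.21633
ρ = (0.3086 − 0.21633) / 0.04193 = 2.20 g/cm³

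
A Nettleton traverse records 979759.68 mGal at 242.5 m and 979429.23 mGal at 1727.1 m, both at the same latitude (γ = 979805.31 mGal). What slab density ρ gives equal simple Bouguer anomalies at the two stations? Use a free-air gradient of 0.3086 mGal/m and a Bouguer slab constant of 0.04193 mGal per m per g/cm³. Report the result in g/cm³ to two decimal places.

2.05

Δg_obs = 979429.23 − 979759.68 = -330.45 mGal over Δh = 1727.1 − 242.5 = 1484.6 m
Equal Bouguer anomalies ⇒ Δg_obs + (0.3086 − 0.04193ρ)·Δh = 0
0.3086 − 0.04193ρ = −Δg_obs/Δh = 0.22259
ρ = (0.3086 − 0.22259) / 0.04193 = 2.05 g/cm³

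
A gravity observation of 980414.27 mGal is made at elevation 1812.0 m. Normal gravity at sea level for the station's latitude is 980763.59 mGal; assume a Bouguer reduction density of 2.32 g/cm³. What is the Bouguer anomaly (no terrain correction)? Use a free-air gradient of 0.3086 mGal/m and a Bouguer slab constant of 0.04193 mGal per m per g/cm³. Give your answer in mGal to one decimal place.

Free-air correction = 0.3086 × 1812.0 = 559.18 mGal
Free-air anomaly = 980414.27 − 980763.59 + (559.18) = 209.86 mGal
Bouguer slab correction = 0.04193 × 2.32 × 1812.0 = 176.27 mGal
Simple Bouguer anomaly = 209.86 − (176.27) = 33.59 mGal

33.6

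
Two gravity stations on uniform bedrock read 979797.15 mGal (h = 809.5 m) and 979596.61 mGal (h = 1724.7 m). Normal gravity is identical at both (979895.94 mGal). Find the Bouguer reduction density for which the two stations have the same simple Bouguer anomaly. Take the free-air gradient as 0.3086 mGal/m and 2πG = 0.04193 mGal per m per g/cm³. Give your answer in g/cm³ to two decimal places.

Δg_obs = 979596.61 − 979797.15 = -200.54 mGal over Δh = 1724.7 − 809.5 = 915.2 m
Equal Bouguer anomalies ⇒ Δg_obs + (0.3086 − 0.04193ρ)·Δh = 0
0.3086 − 0.04193ρ = −Δg_obs/Δh = 0.21912
ρ = (0.3086 − 0.21912) / 0.04193 = 2.13 g/cm³

2.13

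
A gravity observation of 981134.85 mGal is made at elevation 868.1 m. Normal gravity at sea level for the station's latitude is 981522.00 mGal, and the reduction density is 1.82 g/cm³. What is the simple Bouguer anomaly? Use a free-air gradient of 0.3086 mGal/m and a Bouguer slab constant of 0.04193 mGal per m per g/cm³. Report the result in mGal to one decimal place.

-185.5

Free-air correction = 0.3086 × 868.1 = 267.90 mGal
Free-air anomaly = 981134.85 − 981522.00 + (267.90) = -119.25 mGal
Bouguer slab correction = 0.04193 × 1.82 × 868.1 = 66.25 mGal
Simple Bouguer anomaly = -119.25 − (66.25) = -185.50 mGal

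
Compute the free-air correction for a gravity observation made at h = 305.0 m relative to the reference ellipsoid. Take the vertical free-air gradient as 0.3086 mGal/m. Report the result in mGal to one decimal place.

Free-air correction = 0.3086 × 305.0 = 94.1 mGal

94.1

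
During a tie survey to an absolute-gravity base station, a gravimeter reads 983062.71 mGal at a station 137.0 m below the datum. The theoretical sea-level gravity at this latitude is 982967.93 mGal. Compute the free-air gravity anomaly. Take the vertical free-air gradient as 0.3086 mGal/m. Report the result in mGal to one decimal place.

Free-air correction = 0.3086 × -137.0 = -42.28 mGal
Free-air anomaly = 983062.71 − 982967.93 + (-42.28) = 52.50 mGal

52.5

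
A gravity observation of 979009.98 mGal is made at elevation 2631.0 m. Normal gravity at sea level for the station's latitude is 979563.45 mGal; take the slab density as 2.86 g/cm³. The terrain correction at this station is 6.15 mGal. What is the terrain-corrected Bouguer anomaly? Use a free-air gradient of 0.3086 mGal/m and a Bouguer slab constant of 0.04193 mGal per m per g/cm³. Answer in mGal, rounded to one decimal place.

-50.9

Free-air correction = 0.3086 × 2631.0 = 811.93 mGal
Free-air anomaly = 979009.98 − 979563.45 + (811.93) = 258.46 mGal
Bouguer slab correction = 0.04193 × 2.86 × 2631.0 = 315.51 mGal
Simple Bouguer anomaly = 258.46 − (315.51) = -57.05 mGal
Complete Bouguer anomaly = -57.05 + 6.15 = -50.90 mGal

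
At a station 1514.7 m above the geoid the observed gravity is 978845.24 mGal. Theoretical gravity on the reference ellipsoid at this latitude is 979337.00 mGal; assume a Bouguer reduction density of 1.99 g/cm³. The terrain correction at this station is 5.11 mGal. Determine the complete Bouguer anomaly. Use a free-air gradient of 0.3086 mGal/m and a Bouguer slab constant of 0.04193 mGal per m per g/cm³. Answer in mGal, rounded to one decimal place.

-145.6

Free-air correction = 0.3086 × 1514.7 = 467.44 mGal
Free-air anomaly = 978845.24 − 979337.00 + (467.44) = -24.32 mGal
Bouguer slab correction = 0.04193 × 1.99 × 1514.7 = 126.39 mGal
Simple Bouguer anomaly = -24.32 − (126.39) = -150.71 mGal
Complete Bouguer anomaly = -150.71 + 5.11 = -145.60 mGal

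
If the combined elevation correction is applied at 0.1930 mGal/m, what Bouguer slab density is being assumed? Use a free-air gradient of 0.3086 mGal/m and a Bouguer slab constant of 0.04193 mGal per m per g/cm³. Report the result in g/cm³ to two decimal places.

2.76

0.1930 = 0.3086 − 0.04193 × ρ
ρ = (0.3086 − 0.1930) / 0.04193 = 2.76 g/cm³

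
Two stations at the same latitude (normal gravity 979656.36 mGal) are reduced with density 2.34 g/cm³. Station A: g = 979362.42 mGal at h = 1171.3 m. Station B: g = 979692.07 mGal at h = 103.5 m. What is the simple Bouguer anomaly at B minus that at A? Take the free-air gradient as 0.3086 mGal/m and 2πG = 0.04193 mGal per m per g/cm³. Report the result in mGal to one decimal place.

Δg_SB(A) = 979362.42 − 979656.36 + 0.3086×1171.3 − 0.04193×2.34×1171.3 = -47.40 mGal
Δg_SB(B) = 979692.07 − 979656.36 + 0.3086×103.5 − 0.04193×2.34×103.5 = 57.50 mGal
Difference = 57.50 − (-47.40) = 104.90 mGal

104.9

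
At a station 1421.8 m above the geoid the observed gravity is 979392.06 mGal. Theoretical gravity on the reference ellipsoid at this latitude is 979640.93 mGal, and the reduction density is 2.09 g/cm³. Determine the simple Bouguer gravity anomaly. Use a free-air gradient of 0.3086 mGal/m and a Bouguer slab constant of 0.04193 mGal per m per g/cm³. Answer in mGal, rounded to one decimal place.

Free-air correction = 0.3086 × 1421.8 = 438.77 mGal
Free-air anomaly = 979392.06 − 979640.93 + (438.77) = 189.90 mGal
Bouguer slab correction = 0.04193 × 2.09 × 1421.8 = 124.60 mGal
Simple Bouguer anomaly = 189.90 − (124.60) = 65.30 mGal

65.3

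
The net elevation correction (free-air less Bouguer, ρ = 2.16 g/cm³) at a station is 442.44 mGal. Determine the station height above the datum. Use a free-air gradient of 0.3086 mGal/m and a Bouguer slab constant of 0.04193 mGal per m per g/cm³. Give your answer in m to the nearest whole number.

Combined gradient = 0.3086 − 0.04193 × 2.16 = 0.2180312 mGal/m
h = 442.44 / 0.2180312 = 2029.25 m

2029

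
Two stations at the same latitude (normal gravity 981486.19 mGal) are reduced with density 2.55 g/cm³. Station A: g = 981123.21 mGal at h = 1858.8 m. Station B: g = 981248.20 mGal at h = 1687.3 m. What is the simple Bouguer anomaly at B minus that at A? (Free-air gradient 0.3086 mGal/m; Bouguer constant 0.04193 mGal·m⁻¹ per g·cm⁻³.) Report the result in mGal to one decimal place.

Δg_SB(A) = 981123.21 − 981486.19 + 0.3086×1858.8 − 0.04193×2.55×1858.8 = 11.90 mGal
Δg_SB(B) = 981248.20 − 981486.19 + 0.3086×1687.3 − 0.04193×2.55×1687.3 = 102.30 mGal
Difference = 102.30 − (11.90) = 90.40 mGal

90.4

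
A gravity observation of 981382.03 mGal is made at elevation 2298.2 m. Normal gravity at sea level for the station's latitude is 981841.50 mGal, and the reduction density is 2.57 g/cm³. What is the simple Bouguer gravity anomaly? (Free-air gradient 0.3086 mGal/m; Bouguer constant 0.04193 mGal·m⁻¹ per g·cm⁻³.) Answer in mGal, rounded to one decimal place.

Free-air correction = 0.3086 × 2298.2 = 709.22 mGal
Free-air anomaly = 981382.03 − 981841.50 + (709.22) = 249.75 mGal
Bouguer slab correction = 0.04193 × 2.57 × 2298.2 = 247.65 mGal
Simple Bouguer anomaly = 249.75 − (247.65) = 2.10 mGal

2.1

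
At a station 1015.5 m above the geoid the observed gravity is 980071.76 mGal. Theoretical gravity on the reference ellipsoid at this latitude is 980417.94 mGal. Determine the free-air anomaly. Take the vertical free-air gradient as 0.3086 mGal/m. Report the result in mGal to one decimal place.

-32.8

Free-air correction = 0.3086 × 1015.5 = 313.38 mGal
Free-air anomaly = 980071.76 − 980417.94 + (313.38) = -32.80 mGal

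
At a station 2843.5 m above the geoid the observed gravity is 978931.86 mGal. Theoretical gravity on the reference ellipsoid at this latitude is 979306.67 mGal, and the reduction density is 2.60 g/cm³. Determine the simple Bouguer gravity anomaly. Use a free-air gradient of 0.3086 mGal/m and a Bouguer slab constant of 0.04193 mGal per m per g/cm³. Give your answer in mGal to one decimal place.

192.7

Free-air correction = 0.3086 × 2843.5 = 877.50 mGal
Free-air anomaly = 978931.86 − 979306.67 + (877.50) = 502.69 mGal
Bouguer slab correction = 0.04193 × 2.60 × 2843.5 = 309.99 mGal
Simple Bouguer anomaly = 502.69 − (309.99) = 192.70 mGal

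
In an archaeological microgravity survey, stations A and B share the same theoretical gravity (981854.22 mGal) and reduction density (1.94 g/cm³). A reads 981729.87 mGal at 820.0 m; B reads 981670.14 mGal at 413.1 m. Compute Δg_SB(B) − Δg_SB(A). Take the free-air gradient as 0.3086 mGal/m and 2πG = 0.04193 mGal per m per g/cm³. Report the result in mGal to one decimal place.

-152.2

Δg_SB(A) = 981729.87 − 981854.22 + 0.3086×820.0 − 0.04193×1.94×820.0 = 62.00 mGal
Δg_SB(B) = 981670.14 − 981854.22 + 0.3086×413.1 − 0.04193×1.94×413.1 = -90.20 mGal
Difference = -90.20 − (62.00) = -152.20 mGal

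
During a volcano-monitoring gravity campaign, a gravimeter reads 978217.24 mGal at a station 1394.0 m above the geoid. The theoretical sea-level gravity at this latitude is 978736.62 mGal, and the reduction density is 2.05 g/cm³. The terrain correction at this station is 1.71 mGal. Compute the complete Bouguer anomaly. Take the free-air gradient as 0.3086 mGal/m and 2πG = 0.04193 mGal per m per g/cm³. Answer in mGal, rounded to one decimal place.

-207.3

Free-air correction = 0.3086 × 1394.0 = 430.19 mGal
Free-air anomaly = 978217.24 − 978736.62 + (430.19) = -89.19 mGal
Bouguer slab correction = 0.04193 × 2.05 × 1394.0 = 119.82 mGal
Simple Bouguer anomaly = -89.19 − (119.82) = -209.01 mGal
Complete Bouguer anomaly = -209.01 + 1.71 = -207.30 mGal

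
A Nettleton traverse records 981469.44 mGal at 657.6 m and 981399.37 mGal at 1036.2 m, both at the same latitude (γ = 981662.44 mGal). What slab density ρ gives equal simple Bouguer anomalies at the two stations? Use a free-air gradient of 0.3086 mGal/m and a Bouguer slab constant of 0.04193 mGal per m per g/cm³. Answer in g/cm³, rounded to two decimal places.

Δg_obs = 981399.37 − 981469.44 = -70.07 mGal over Δh = 1036.2 − 657.6 = 378.6 m
Equal Bouguer anomalies ⇒ Δg_obs + (0.3086 − 0.04193ρ)·Δh = 0
0.3086 − 0.04193ρ = −Δg_obs/Δh = 0.18508
ρ = (0.3086 − 0.18508) / 0.04193 = 2.95 g/cm³

2.95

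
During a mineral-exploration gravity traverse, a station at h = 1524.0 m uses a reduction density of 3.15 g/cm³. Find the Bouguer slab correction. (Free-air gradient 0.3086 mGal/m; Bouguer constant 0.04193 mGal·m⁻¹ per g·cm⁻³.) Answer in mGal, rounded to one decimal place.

201.3

Bouguer slab correction = 0.04193 × 3.15 × 1524.0 = 201.3 mGal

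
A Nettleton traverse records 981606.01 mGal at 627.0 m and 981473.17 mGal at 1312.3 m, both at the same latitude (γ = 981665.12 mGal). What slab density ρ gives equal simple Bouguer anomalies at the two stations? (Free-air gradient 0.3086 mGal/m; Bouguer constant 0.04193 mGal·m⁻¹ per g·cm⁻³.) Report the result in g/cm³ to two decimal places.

Δg_obs = 981473.17 − 981606.01 = -132.84 mGal over Δh = 1312.3 − 627.0 = 685.3 m
Equal Bouguer anomalies ⇒ Δg_obs + (0.3086 − 0.04193ρ)·Δh = 0
0.3086 − 0.04193ρ = −Δg_obs/Δh = 0.19384
ρ = (0.3086 − 0.19384) / 0.04193 = 2.74 g/cm³

2.74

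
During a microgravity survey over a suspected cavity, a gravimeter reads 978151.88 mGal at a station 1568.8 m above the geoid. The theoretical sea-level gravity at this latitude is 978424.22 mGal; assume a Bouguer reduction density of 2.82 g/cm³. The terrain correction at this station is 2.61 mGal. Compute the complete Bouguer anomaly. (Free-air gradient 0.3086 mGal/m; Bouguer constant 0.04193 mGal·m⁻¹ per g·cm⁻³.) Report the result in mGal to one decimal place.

Free-air correction = 0.3086 × 1568.8 = 484.13 mGal
Free-air anomaly = 978151.88 − 978424.22 + (484.13) = 211.79 mGal
Bouguer slab correction = 0.04193 × 2.82 × 1568.8 = 185.50 mGal
Simple Bouguer anomaly = 211.79 − (185.50) = 26.29 mGal
Complete Bouguer anomaly = 26.29 + 2.61 = 28.90 mGal

28.9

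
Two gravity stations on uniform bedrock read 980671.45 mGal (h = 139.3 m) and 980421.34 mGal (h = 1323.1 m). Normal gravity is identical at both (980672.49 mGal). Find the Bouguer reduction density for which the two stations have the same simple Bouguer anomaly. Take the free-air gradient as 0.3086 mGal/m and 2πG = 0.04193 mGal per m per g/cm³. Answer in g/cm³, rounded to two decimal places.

2.32

Δg_obs = 980421.34 − 980671.45 = -250.11 mGal over Δh = 1323.1 − 139.3 = 1183.8 m
Equal Bouguer anomalies ⇒ Δg_obs + (0.3086 − 0.04193ρ)·Δh = 0
0.3086 − 0.04193ρ = −Δg_obs/Δh = 0.21128
ρ = (0.3086 − 0.21128) / 0.04193 = 2.32 g/cm³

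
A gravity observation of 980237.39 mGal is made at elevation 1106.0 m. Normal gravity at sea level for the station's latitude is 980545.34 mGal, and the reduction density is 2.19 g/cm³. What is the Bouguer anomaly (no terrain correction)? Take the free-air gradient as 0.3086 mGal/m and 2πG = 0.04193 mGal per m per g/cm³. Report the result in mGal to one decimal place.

Free-air correction = 0.3086 × 1106.0 = 341.31 mGal
Free-air anomaly = 980237.39 − 980545.34 + (341.31) = 33.36 mGal
Bouguer slab correction = 0.04193 × 2.19 × 1106.0 = 101.56 mGal
Simple Bouguer anomaly = 33.36 − (101.56) = -68.20 mGal

-68.2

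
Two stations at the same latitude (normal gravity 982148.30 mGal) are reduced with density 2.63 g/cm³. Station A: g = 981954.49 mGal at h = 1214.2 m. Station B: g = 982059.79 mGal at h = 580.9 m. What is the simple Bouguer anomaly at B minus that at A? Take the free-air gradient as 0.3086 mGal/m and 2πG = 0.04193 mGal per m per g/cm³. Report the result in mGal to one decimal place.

Δg_SB(A) = 981954.49 − 982148.30 + 0.3086×1214.2 − 0.04193×2.63×1214.2 = 47.00 mGal
Δg_SB(B) = 982059.79 − 982148.30 + 0.3086×580.9 − 0.04193×2.63×580.9 = 26.70 mGal
Difference = 26.70 − (47.00) = -20.30 mGal

-20.3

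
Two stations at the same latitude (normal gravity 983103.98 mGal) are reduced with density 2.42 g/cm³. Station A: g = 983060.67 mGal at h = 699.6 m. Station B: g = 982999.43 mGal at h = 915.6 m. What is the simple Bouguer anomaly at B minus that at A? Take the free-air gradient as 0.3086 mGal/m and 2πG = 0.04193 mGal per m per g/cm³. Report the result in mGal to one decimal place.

Δg_SB(A) = 983060.67 − 983103.98 + 0.3086×699.6 − 0.04193×2.42×699.6 = 101.60 mGal
Δg_SB(B) = 982999.43 − 983103.98 + 0.3086×915.6 − 0.04193×2.42×915.6 = 85.10 mGal
Difference = 85.10 − (101.60) = -16.50 mGal

-16.5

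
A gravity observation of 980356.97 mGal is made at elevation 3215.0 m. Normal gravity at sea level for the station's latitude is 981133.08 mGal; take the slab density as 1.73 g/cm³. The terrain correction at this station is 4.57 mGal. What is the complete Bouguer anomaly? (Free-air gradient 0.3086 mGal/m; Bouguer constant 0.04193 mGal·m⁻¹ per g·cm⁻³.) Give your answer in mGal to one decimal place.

Free-air correction = 0.3086 × 3215.0 = 992.15 mGal
Free-air anomaly = 980356.97 − 981133.08 + (992.15) = 216.04 mGal
Bouguer slab correction = 0.04193 × 1.73 × 3215.0 = 233.21 mGal
Simple Bouguer anomaly = 216.04 − (233.21) = -17.17 mGal
Complete Bouguer anomaly = -17.17 + 4.57 = -12.60 mGal

-12.6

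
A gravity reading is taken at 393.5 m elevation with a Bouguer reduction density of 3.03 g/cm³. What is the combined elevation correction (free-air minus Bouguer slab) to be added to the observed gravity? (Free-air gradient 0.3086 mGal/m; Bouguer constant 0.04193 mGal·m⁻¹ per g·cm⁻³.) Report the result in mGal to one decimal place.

71.4

Combined gradient = 0.3086 − 0.04193 × 3.03 = 0.1815521 mGal/m
Combined elevation correction = 0.1815521 × 393.5 = 71.4 mGal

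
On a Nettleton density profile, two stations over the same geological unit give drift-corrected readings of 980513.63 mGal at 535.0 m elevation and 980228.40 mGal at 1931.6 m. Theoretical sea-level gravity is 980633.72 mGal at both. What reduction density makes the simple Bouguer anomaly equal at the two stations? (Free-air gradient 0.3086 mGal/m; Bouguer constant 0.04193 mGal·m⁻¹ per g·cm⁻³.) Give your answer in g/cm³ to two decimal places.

2.49

Δg_obs = 980228.40 − 980513.63 = -285.23 mGal over Δh = 1931.6 − 535.0 = 1396.6 m
Equal Bouguer anomalies ⇒ Δg_obs + (0.3086 − 0.04193ρ)·Δh = 0
0.3086 − 0.04193ρ = −Δg_obs/Δh = 0.20423
ρ = (0.3086 − 0.20423) / 0.04193 = 2.49 g/cm³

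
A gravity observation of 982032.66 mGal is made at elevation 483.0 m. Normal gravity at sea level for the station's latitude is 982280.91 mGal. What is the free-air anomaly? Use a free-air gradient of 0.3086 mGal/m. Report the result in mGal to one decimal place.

Free-air correction = 0.3086 × 483.0 = 149.05 mGal
Free-air anomaly = 982032.66 − 982280.91 + (149.05) = -99.20 mGal

-99.2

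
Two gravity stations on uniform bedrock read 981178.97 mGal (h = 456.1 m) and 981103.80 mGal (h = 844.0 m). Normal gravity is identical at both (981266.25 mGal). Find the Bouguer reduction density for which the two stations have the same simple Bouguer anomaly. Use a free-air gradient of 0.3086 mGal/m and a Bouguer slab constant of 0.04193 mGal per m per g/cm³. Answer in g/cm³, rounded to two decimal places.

Δg_obs = 981103.80 − 981178.97 = -75.17 mGal over Δh = 844.0 − 456.1 = 387.9 m
Equal Bouguer anomalies ⇒ Δg_obs + (0.3086 − 0.04193ρ)·Δh = 0
0.3086 − 0.04193ρ = −Δg_obs/Δh = 0.19379
ρ = (0.3086 − 0.19379) / 0.04193 = 2.74 g/cm³

2.74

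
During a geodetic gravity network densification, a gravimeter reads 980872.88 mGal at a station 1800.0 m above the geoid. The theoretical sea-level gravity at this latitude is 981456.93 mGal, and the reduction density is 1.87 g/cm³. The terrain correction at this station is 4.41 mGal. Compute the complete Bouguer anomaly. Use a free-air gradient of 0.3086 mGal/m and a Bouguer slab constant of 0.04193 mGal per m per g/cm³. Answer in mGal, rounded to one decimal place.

-165.3

Free-air correction = 0.3086 × 1800.0 = 555.48 mGal
Free-air anomaly = 980872.88 − 981456.93 + (555.48) = -28.57 mGal
Bouguer slab correction = 0.04193 × 1.87 × 1800.0 = 141.14 mGal
Simple Bouguer anomaly = -28.57 − (141.14) = -169.71 mGal
Complete Bouguer anomaly = -169.71 + 4.41 = -165.30 mGal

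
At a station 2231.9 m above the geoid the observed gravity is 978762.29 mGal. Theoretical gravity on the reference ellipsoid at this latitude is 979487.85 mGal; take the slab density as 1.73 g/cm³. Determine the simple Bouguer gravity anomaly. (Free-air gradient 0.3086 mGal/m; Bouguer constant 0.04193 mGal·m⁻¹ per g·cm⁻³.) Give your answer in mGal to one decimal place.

Free-air correction = 0.3086 × 2231.9 = 688.76 mGal
Free-air anomaly = 978762.29 − 979487.85 + (688.76) = -36.80 mGal
Bouguer slab correction = 0.04193 × 1.73 × 2231.9 = 161.90 mGal
Simple Bouguer anomaly = -36.80 − (161.90) = -198.70 mGal

-198.7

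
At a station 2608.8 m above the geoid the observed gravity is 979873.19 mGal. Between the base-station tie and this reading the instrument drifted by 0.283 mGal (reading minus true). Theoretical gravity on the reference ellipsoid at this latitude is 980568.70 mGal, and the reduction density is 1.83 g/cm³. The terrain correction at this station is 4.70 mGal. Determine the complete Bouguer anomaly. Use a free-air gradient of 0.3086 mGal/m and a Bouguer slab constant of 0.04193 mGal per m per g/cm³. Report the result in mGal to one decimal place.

Drift-corrected reading = 979873.19 − (0.283) = 979872.907 mGal
Free-air correction = 0.3086 × 2608.8 = 805.08 mGal
Free-air anomaly = 979872.907 − 980568.70 + (805.08) = 109.287 mGal
Bouguer slab correction = 0.04193 × 1.83 × 2608.8 = 200.18 mGal
Simple Bouguer anomaly = 109.287 − (200.18) = -90.893 mGal
Complete Bouguer anomaly = -90.893 + 4.70 = -86.193 mGal

-86.2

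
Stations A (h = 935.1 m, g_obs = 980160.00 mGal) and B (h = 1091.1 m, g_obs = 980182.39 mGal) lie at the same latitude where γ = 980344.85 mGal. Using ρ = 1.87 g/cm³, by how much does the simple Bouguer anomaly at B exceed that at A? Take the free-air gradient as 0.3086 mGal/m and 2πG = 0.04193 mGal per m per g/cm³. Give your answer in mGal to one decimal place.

58.3

Δg_SB(A) = 980160.00 − 980344.85 + 0.3086×935.1 − 0.04193×1.87×935.1 = 30.40 mGal
Δg_SB(B) = 980182.39 − 980344.85 + 0.3086×1091.1 − 0.04193×1.87×1091.1 = 88.70 mGal
Difference = 88.70 − (30.40) = 58.30 mGal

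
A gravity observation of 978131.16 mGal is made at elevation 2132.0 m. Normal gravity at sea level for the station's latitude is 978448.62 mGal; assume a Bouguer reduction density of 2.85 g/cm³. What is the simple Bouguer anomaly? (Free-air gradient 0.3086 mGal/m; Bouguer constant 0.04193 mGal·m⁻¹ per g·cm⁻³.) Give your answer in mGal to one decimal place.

Free-air correction = 0.3086 × 2132.0 = 657.94 mGal
Free-air anomaly = 978131.16 − 978448.62 + (657.94) = 340.48 mGal
Bouguer slab correction = 0.04193 × 2.85 × 2132.0 = 254.78 mGal
Simple Bouguer anomaly = 340.48 − (254.78) = 85.70 mGal

85.7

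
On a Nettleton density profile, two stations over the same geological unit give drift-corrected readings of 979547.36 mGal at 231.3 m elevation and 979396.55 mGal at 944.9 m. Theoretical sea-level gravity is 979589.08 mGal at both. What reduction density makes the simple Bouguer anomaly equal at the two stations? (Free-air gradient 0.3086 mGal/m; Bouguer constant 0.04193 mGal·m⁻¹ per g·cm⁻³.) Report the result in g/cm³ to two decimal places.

Δg_obs = 979396.55 − 979547.36 = -150.81 mGal over Δh = 944.9 − 231.3 = 713.6 m
Equal Bouguer anomalies ⇒ Δg_obs + (0.3086 − 0.04193ρ)·Δh = 0
0.3086 − 0.04193ρ = −Δg_obs/Δh = 0.21134
ρ = (0.3086 − 0.21134) / 0.04193 = 2.32 g/cm³

2.32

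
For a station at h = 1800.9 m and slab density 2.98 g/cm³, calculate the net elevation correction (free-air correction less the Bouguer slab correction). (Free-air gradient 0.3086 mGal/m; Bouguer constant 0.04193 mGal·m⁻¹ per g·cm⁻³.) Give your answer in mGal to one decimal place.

330.7

Combined gradient = 0.3086 − 0.04193 × 2.98 = 0.1836486 mGal/m
Combined elevation correction = 0.1836486 × 1800.9 = 330.7 mGal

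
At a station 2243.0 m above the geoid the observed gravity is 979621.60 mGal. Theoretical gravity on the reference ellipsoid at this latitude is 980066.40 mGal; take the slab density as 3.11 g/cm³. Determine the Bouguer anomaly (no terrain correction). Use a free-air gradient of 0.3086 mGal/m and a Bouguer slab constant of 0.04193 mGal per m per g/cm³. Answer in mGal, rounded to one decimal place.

Free-air correction = 0.3086 × 2243.0 = 692.19 mGal
Free-air anomaly = 979621.60 − 980066.40 + (692.19) = 247.39 mGal
Bouguer slab correction = 0.04193 × 3.11 × 2243.0 = 292.49 mGal
Simple Bouguer anomaly = 247.39 − (292.49) = -45.10 mGal

-45.1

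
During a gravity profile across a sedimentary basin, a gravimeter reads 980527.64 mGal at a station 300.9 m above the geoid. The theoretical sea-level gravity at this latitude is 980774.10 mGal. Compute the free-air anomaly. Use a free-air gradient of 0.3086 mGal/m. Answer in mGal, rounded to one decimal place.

Free-air correction = 0.3086 × 300.9 = 92.86 mGal
Free-air anomaly = 980527.64 − 980774.10 + (92.86) = -153.60 mGal

-153.6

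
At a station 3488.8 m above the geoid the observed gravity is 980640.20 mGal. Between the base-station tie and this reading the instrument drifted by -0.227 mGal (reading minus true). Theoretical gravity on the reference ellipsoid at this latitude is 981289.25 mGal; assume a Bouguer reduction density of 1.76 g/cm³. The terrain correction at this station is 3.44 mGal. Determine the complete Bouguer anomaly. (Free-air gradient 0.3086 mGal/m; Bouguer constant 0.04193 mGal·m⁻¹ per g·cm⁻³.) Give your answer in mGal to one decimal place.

Drift-corrected reading = 980640.20 − (-0.227) = 980640.427 mGal
Free-air correction = 0.3086 × 3488.8 = 1076.64 mGal
Free-air anomaly = 980640.427 − 981289.25 + (1076.64) = 427.817 mGal
Bouguer slab correction = 0.04193 × 1.76 × 3488.8 = 257.46 mGal
Simple Bouguer anomaly = 427.817 − (257.46) = 170.357 mGal
Complete Bouguer anomaly = 170.357 + 3.44 = 173.797 mGal

173.8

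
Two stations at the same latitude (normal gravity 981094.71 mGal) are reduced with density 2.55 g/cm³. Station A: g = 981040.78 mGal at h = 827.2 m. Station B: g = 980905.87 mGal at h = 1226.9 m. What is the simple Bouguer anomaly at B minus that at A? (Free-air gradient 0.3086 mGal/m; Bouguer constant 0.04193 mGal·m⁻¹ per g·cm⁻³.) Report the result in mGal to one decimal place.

Δg_SB(A) = 981040.78 − 981094.71 + 0.3086×827.2 − 0.04193×2.55×827.2 = 112.90 mGal
Δg_SB(B) = 980905.87 − 981094.71 + 0.3086×1226.9 − 0.04193×2.55×1226.9 = 58.60 mGal
Difference = 58.60 − (112.90) = -54.30 mGal

-54.3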